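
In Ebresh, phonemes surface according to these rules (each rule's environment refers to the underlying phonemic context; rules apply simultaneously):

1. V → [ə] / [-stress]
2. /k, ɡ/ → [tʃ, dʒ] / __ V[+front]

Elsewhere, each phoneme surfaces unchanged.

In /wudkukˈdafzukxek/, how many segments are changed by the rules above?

Segments that undergo a rule: /u/ → [ə] (rule 1); /u/ → [ə] (rule 1); /u/ → [ə] (rule 1); /e/ → [ə] (rule 1).
All other segments surface unchanged.

4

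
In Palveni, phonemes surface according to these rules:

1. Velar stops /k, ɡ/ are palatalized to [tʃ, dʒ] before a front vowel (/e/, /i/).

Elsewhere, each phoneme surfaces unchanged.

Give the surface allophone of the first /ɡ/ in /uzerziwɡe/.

[dʒ]

/ɡ/ — between /w/ and /e/, before a front vowel — surfaces as [dʒ] (rule 1).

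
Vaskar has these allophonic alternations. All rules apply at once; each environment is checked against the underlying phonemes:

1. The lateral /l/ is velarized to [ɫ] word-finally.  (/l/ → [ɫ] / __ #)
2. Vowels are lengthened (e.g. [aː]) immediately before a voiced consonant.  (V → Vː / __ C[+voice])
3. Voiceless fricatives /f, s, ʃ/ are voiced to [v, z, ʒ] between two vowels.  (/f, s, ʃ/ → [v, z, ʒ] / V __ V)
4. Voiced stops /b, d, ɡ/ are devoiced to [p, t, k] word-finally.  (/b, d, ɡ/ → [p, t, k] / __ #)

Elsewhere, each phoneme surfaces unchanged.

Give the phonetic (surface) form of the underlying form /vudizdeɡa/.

[vuːdiːzdeːɡa]

/u/ (between /v/ and /d/) occurs before a voiced consonant → [uː] by rule 2.
/d/ — between /u/ and /i/; rule 4 does not apply here → [d].
/i/ (between /d/ and /z/): before a voiced consonant, so rule 2 applies → [iː].
/d/ — between /z/ and /e/; rule 4 does not apply here → [d].
/e/ — between /d/ and /ɡ/, before a voiced consonant — surfaces as [eː] (rule 2).
/ɡ/ (between /e/ and /a/): rule 4 targets it, but not word-finally → unchanged [ɡ].
/a/ (word-final): rule 2 targets it, but not before a voiced consonant → unchanged [a].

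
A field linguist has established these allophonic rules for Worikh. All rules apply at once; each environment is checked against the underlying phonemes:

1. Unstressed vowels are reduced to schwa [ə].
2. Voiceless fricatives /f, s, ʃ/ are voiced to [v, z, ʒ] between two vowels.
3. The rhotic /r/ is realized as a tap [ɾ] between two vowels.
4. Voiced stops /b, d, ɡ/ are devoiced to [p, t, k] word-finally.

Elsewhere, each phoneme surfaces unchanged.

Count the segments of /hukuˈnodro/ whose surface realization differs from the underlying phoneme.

3

Segments that undergo a rule: /u/ → [ə] (rule 1); /u/ → [ə] (rule 1); /o/ → [ə] (rule 1).
All other segments surface unchanged.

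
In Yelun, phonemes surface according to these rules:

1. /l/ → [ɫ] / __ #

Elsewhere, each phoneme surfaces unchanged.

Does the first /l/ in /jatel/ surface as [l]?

No

Rule 1 applies to /l/ (word-final: word-finally) → [ɫ].
The actual realization is [ɫ], not [l].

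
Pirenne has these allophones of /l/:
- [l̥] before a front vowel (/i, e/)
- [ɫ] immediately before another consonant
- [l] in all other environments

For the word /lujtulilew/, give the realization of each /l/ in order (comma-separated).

Occurrence 1 (position 1): no conditioning environment matches → elsewhere allophone [l].
Occurrence 2 (position 6): before a front vowel (/i, e/) → [l̥].
Occurrence 3 (position 8): before a front vowel (/i, e/) → [l̥].

[l], [l̥], [l̥]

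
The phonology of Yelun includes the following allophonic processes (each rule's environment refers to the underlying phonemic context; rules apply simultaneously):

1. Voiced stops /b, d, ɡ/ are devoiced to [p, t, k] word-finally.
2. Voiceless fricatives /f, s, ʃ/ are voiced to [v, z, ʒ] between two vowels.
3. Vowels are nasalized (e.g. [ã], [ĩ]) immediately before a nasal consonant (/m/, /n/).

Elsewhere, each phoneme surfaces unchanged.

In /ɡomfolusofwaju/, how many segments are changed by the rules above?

2

Segments that undergo a rule: /o/ → [õ] (rule 3); /s/ → [z] (rule 2).
All other segments surface unchanged.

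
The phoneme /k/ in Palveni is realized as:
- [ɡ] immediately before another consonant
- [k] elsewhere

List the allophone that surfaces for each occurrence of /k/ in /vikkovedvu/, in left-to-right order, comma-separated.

[ɡ], [k]

Occurrence 1 (position 3): immediately before another consonant → [ɡ].
Occurrence 2 (position 4): no conditioning environment matches → elsewhere allophone [k].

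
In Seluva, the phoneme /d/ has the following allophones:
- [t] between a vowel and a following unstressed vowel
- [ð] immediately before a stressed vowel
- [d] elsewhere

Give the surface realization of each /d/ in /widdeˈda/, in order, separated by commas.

[d], [d], [ð]

Occurrence 1 (position 3): no conditioning environment matches → elsewhere allophone [d].
Occurrence 2 (position 4): no conditioning environment matches → elsewhere allophone [d].
Occurrence 3 (position 6): immediately before a stressed vowel → [ð].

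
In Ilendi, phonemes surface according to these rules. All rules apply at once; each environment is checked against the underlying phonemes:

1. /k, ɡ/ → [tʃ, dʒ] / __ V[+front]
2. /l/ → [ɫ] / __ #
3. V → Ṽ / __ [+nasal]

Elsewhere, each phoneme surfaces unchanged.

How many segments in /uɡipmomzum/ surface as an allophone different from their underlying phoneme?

3

Segments that undergo a rule: /ɡ/ → [dʒ] (rule 1); /o/ → [õ] (rule 3); /u/ → [ũ] (rule 3).
All other segments surface unchanged.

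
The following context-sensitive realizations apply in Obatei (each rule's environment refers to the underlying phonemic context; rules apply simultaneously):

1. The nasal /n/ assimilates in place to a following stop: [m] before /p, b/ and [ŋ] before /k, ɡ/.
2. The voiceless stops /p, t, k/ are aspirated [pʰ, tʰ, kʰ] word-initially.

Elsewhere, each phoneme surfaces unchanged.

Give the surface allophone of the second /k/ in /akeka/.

/k/ (between /e/ and /a/) fails the environment for rule 2, so it stays [k].

[k]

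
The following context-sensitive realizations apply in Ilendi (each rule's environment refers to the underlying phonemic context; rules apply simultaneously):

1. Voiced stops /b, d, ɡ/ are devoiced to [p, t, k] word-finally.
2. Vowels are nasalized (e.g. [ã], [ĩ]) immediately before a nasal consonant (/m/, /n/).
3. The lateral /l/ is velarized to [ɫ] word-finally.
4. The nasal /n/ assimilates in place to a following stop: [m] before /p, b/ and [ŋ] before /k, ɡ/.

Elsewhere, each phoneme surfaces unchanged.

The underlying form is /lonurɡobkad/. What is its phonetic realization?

/l/ (word-initial) is in the target of rule 3 but the environment (word-finally) is not met → [l].
/o/ — between /l/ and /n/, before a nasal consonant — surfaces as [õ] (rule 2).
/n/ — between /o/ and /u/; rule 4 does not apply here → [n].
/u/ — between /n/ and /r/; rule 2 does not apply here → [u].
/ɡ/ (between /r/ and /o/) is in the target of rule 1 but the environment (word-finally) is not met → [ɡ].
/o/ (between /ɡ/ and /b/) is in the target of rule 2 but the environment (before a nasal consonant) is not met → [o].
/b/ (between /o/ and /k/) fails the environment for rule 1, so it stays [b].
/a/ (between /k/ and /d/) is in the target of rule 2 but the environment (before a nasal consonant) is not met → [a].
/d/ meets the environment for rule 1 (word-finally) → [t].

[lõnurɡobkat]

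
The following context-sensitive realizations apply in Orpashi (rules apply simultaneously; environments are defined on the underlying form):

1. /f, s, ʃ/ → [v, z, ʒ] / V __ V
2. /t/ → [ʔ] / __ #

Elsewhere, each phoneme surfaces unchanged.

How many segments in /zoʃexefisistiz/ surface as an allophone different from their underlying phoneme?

Segments that undergo a rule: /ʃ/ → [ʒ] (rule 1); /f/ → [v] (rule 1); /s/ → [z] (rule 1).
All other segments surface unchanged.

3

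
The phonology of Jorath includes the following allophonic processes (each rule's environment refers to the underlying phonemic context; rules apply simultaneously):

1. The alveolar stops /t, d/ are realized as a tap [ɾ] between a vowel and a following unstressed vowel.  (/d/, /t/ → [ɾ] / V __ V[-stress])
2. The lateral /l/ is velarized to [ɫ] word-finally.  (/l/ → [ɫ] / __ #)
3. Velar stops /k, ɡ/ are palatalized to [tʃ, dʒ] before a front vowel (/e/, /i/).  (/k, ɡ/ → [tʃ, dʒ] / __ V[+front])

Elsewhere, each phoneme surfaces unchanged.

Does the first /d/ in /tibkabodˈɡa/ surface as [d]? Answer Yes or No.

Yes

/d/ (between /o/ and /ɡ/) fails the environment for rule 1, so it stays [d].
The actual realization is [d], which matches [d].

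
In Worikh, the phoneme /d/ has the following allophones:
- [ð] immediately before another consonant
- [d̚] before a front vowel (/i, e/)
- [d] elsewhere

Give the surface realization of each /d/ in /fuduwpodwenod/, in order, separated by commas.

[d], [ð], [d]

Occurrence 1 (position 3): no conditioning environment matches → elsewhere allophone [d].
Occurrence 2 (position 8): immediately before another consonant → [ð].
Occurrence 3 (position 13): no conditioning environment matches → elsewhere allophone [d].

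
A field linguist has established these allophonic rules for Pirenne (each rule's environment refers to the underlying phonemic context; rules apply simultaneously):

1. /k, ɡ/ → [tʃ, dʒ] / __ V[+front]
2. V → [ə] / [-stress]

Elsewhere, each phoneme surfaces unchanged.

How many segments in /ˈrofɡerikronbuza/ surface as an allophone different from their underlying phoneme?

6

Segments that undergo a rule: /ɡ/ → [dʒ] (rule 1); /e/ → [ə] (rule 2); /i/ → [ə] (rule 2); /o/ → [ə] (rule 2); /u/ → [ə] (rule 2); /a/ → [ə] (rule 2).
All other segments surface unchanged.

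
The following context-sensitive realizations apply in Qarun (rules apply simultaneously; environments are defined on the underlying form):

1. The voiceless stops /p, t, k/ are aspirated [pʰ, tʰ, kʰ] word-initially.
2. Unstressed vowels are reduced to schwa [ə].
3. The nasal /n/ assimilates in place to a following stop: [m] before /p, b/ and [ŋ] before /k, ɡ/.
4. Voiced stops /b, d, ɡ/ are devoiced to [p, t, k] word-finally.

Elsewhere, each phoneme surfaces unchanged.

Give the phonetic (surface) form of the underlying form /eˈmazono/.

[əˈmazənə]

/e/ (word-initial) occurs in an unstressed syllable → [ə] by rule 2.
/m/ (between /e/ and /a/): no rule targets it → [m].
/a/ (between /m/ and /z/): rule 2 targets it, but not in an unstressed syllable → unchanged [a].
/z/ — not in any rule's target class → [z].
/o/ (between /z/ and /n/): in an unstressed syllable, so rule 2 applies → [ə].
/n/ (between /o/ and /o/): rule 3 targets it, but not before a labial or velar stop → unchanged [n].
/o/ (word-final): in an unstressed syllable, so rule 2 applies → [ə].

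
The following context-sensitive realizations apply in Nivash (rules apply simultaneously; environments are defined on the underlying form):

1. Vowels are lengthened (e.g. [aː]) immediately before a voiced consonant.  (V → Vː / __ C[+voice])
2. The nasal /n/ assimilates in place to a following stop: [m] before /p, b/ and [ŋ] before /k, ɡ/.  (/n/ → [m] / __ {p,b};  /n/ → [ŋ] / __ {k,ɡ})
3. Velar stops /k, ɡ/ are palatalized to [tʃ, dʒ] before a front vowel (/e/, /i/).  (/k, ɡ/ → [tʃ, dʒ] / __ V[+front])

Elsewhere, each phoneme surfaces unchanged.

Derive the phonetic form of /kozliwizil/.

[koːzliːwiːziːl]

/k/ (word-initial) fails the environment for rule 3, so it stays [k].
/o/ — between /k/ and /z/, before a voiced consonant — surfaces as [oː] (rule 1).
/z/ — not in any rule's target class → [z].
/l/ — not in any rule's target class → [l].
/i/ — between /l/ and /w/, before a voiced consonant — surfaces as [iː] (rule 1).
/w/ (between /i/ and /i/): no rule targets it → [w].
/i/ — between /w/ and /z/, before a voiced consonant — surfaces as [iː] (rule 1).
/z/ — not in any rule's target class → [z].
/i/ (between /z/ and /l/) occurs before a voiced consonant → [iː] by rule 1.
/l/ (word-final) is unaffected → [l].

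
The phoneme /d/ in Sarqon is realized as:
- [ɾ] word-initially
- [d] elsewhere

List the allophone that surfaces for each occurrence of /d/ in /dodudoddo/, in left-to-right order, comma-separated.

[ɾ], [d], [d], [d], [d]

Occurrence 1 (position 1): word-initially → [ɾ].
Occurrence 2 (position 3): no conditioning environment matches → elsewhere allophone [d].
Occurrence 3 (position 5): no conditioning environment matches → elsewhere allophone [d].
Occurrence 4 (position 7): no conditioning environment matches → elsewhere allophone [d].
Occurrence 5 (position 8): no conditioning environment matches → elsewhere allophone [d].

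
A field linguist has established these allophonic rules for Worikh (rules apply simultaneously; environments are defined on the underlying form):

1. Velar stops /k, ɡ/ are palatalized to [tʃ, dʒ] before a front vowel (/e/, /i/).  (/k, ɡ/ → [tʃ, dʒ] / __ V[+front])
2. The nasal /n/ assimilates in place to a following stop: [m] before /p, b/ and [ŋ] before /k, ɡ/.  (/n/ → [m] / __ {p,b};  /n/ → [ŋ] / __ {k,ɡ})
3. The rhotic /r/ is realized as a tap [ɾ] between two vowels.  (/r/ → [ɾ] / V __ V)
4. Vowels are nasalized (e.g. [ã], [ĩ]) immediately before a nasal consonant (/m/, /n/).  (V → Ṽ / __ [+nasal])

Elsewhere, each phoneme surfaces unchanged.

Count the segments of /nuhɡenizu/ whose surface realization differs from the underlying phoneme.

Segments that undergo a rule: /ɡ/ → [dʒ] (rule 1); /e/ → [ẽ] (rule 4).
All other segments surface unchanged.

2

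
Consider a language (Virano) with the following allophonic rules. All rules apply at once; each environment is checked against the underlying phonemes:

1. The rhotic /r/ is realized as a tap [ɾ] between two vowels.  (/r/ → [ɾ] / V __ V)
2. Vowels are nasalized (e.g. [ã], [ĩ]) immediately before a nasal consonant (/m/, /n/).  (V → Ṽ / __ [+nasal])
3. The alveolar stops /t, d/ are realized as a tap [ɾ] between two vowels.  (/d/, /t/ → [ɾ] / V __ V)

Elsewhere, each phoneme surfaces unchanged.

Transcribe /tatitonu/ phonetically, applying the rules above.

[taɾiɾõnu]

/t/ — word-initial; rule 3 does not apply here → [t].
/a/ (between /t/ and /t/) is in the target of rule 2 but the environment (before a nasal consonant) is not met → [a].
Rule 3 applies to /t/ (between /a/ and /i/: between two vowels) → [ɾ].
/i/ (between /t/ and /t/) is in the target of rule 2 but the environment (before a nasal consonant) is not met → [i].
/t/ (between /i/ and /o/): between two vowels, so rule 3 applies → [ɾ].
/o/ (between /t/ and /n/) occurs before a nasal consonant → [õ] by rule 2.
/n/ (between /o/ and /u/) is unaffected → [n].
/u/ (word-final) is in the target of rule 2 but the environment (before a nasal consonant) is not met → [u].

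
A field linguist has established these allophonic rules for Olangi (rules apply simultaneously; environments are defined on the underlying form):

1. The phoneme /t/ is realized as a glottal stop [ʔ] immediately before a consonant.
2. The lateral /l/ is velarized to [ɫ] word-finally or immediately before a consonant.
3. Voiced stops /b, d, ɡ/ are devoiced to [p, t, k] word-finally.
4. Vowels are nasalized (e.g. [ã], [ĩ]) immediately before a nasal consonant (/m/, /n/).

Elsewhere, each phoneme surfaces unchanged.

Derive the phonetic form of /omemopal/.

[õmẽmopaɫ]

/o/ — word-initial, before a nasal consonant — surfaces as [õ] (rule 4).
/m/ stays [m].
/e/ (between /m/ and /m/) occurs before a nasal consonant → [ẽ] by rule 4.
/m/ stays [m].
/o/ (between /m/ and /p/) is in the target of rule 4 but the environment (before a nasal consonant) is not met → [o].
/p/ (between /o/ and /a/): no rule targets it → [p].
/a/ (between /p/ and /l/) is in the target of rule 4 but the environment (before a nasal consonant) is not met → [a].
/l/ (word-final) occurs word-finally or immediately before a consonant → [ɫ] by rule 2.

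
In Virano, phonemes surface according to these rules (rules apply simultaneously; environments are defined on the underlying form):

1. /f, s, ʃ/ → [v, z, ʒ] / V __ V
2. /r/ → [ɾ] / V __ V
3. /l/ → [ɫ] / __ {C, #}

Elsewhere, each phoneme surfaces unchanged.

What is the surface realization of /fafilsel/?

[faviɫseɫ]

/f/ — word-initial; rule 1 does not apply here → [f].
Rule 1 applies to /f/ (between /a/ and /i/: between two vowels) → [v].
/l/ (between /i/ and /s/): word-finally or immediately before a consonant, so rule 3 applies → [ɫ].
/s/ (between /l/ and /e/): rule 1 targets it, but not between two vowels → unchanged [s].
/l/ (word-final) occurs word-finally or immediately before a consonant → [ɫ] by rule 3.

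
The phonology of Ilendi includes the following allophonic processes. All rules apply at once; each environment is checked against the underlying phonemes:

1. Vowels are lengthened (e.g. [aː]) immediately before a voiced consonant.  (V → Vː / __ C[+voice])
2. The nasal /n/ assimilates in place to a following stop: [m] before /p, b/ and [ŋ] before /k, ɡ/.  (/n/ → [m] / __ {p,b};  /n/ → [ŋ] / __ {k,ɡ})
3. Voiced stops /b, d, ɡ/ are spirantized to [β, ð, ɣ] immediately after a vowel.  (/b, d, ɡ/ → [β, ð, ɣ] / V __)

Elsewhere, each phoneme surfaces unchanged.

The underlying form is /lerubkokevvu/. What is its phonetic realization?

/l/ stays [l].
Rule 1 applies to /e/ (between /l/ and /r/: before a voiced consonant) → [eː].
/r/ (between /e/ and /u/) is unaffected → [r].
Rule 1 applies to /u/ (between /r/ and /b/: before a voiced consonant) → [uː].
/b/ (between /u/ and /k/): immediately after a vowel, so rule 3 applies → [β].
/k/ stays [k].
/o/ (between /k/ and /k/): rule 1 targets it, but not before a voiced consonant → unchanged [o].
/k/ stays [k].
/e/ (between /k/ and /v/): before a voiced consonant, so rule 1 applies → [eː].
/v/ — not in any rule's target class → [v].
/v/ (between /v/ and /u/): no rule targets it → [v].
/u/ (word-final): rule 1 targets it, but not before a voiced consonant → unchanged [u].

[leːruːβkokeːvvu]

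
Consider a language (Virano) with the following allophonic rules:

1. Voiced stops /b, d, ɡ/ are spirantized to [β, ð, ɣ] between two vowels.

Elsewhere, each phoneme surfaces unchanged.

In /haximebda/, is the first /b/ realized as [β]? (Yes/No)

No

/b/ (between /e/ and /d/) fails the environment for rule 1, so it stays [b].
The actual realization is [b], not [β].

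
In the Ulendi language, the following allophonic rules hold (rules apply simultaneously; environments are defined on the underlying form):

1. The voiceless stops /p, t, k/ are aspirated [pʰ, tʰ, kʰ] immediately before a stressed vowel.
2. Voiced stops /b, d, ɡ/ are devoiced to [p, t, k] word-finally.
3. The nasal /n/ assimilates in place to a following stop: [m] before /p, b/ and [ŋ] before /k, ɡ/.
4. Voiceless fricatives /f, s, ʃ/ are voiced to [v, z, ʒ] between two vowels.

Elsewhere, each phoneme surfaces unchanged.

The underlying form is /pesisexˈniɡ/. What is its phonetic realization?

[pezizexˈnik]

/p/ (word-initial): rule 1 targets it, but not immediately before a stressed vowel → unchanged [p].
/s/ (between /e/ and /i/): between two vowels, so rule 4 applies → [z].
Rule 4 applies to /s/ (between /i/ and /e/: between two vowels) → [z].
/n/ (between /x/ and /i/) is in the target of rule 3 but the environment (before a labial or velar stop) is not met → [n].
/ɡ/ (word-final) occurs word-finally → [k] by rule 2.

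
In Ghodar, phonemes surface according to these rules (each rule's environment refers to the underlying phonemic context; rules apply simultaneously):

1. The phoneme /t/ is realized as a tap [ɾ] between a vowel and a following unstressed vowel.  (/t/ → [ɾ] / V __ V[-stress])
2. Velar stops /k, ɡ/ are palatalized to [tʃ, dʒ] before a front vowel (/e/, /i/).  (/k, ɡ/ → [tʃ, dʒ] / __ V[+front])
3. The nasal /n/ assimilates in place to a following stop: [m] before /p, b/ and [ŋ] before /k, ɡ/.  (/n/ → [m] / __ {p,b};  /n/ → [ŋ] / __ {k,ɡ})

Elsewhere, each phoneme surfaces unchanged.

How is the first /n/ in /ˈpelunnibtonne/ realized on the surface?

/n/ — between /u/ and /n/; rule 3 does not apply here → [n].

[n]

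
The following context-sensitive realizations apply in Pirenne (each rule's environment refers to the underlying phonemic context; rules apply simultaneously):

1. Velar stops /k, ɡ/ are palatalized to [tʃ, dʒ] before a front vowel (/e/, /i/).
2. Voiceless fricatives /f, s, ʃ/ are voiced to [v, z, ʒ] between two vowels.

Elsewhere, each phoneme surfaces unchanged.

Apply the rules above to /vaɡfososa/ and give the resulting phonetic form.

/v/ (word-initial): no rule targets it → [v].
/a/ (between /v/ and /ɡ/): no rule targets it → [a].
/ɡ/ — between /a/ and /f/; rule 1 does not apply here → [ɡ].
/f/ (between /ɡ/ and /o/): rule 2 targets it, but not between two vowels → unchanged [f].
/o/ — not in any rule's target class → [o].
/s/ (between /o/ and /o/) occurs between two vowels → [z] by rule 2.
/o/ — not in any rule's target class → [o].
/s/ meets the environment for rule 2 (between two vowels) → [z].
/a/ (word-final): no rule targets it → [a].

[vaɡfozoza]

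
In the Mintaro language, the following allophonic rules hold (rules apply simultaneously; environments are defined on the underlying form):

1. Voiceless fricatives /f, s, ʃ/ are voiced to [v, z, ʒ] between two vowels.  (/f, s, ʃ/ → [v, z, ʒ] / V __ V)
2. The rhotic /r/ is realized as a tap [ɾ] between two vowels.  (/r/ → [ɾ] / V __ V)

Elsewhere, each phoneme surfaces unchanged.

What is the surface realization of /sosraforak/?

/s/ (word-initial) is in the target of rule 1 but the environment (between two vowels) is not met → [s].
/o/ (between /s/ and /s/) is unaffected → [o].
/s/ (between /o/ and /r/): rule 1 targets it, but not between two vowels → unchanged [s].
/r/ — between /s/ and /a/; rule 2 does not apply here → [r].
/a/ (between /r/ and /f/): no rule targets it → [a].
/f/ meets the environment for rule 1 (between two vowels) → [v].
/o/ — not in any rule's target class → [o].
Rule 2 applies to /r/ (between /o/ and /a/: between two vowels) → [ɾ].
/a/ (between /r/ and /k/): no rule targets it → [a].
/k/ stays [k].

[sosravoɾak]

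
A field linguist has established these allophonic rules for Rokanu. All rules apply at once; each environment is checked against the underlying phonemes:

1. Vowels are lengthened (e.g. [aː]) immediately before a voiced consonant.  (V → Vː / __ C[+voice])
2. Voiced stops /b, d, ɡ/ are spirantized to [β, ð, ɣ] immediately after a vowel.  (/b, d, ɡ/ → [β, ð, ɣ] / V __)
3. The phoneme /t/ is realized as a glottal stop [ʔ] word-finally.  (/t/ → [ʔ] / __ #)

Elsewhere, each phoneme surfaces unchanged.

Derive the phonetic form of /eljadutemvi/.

/e/ (word-initial): before a voiced consonant, so rule 1 applies → [eː].
/a/ (between /j/ and /d/): before a voiced consonant, so rule 1 applies → [aː].
Rule 2 applies to /d/ (between /a/ and /u/: immediately after a vowel) → [ð].
/u/ (between /d/ and /t/): rule 1 targets it, but not before a voiced consonant → unchanged [u].
/t/ (between /u/ and /e/): rule 3 targets it, but not word-finally → unchanged [t].
Rule 1 applies to /e/ (between /t/ and /m/: before a voiced consonant) → [eː].
/i/ (word-final): rule 1 targets it, but not before a voiced consonant → unchanged [i].

[eːljaːðuteːmvi]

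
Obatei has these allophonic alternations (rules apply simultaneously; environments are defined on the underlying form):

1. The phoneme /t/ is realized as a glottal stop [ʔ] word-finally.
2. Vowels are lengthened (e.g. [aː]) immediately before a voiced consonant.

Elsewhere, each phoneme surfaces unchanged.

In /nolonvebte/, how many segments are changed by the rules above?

Segments that undergo a rule: /o/ → [oː] (rule 2); /o/ → [oː] (rule 2); /e/ → [eː] (rule 2).
All other segments surface unchanged.

3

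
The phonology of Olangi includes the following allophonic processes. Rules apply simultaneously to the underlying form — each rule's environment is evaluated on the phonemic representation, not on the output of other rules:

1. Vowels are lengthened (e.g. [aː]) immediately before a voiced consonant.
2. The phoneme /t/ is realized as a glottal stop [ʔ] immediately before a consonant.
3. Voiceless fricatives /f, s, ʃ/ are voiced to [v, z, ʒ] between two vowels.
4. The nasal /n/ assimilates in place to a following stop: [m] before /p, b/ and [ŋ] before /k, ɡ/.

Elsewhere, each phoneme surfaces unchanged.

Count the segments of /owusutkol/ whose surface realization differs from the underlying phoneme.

Segments that undergo a rule: /o/ → [oː] (rule 1); /s/ → [z] (rule 3); /t/ → [ʔ] (rule 2); /o/ → [oː] (rule 1).
All other segments surface unchanged.

4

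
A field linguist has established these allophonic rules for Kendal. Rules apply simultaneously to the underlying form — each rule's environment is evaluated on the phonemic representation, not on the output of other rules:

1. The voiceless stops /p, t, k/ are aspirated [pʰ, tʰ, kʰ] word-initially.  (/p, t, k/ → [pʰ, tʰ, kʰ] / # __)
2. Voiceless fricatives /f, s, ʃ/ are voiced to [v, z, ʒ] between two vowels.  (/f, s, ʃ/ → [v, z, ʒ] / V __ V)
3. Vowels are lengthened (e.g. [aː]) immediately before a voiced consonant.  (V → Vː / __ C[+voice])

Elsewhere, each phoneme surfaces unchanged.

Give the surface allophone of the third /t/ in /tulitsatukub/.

[t]

/t/ (between /a/ and /u/) is in the target of rule 1 but the environment (word-initially) is not met → [t].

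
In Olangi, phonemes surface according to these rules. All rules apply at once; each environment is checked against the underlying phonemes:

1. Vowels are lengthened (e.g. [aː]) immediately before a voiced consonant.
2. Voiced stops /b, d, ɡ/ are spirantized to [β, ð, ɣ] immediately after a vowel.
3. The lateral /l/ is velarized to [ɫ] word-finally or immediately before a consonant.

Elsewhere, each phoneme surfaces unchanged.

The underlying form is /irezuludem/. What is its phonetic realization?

/i/ (word-initial) occurs before a voiced consonant → [iː] by rule 1.
/e/ — between /r/ and /z/, before a voiced consonant — surfaces as [eː] (rule 1).
/u/ (between /z/ and /l/): before a voiced consonant, so rule 1 applies → [uː].
/l/ (between /u/ and /u/) fails the environment for rule 3, so it stays [l].
/u/ (between /l/ and /d/): before a voiced consonant, so rule 1 applies → [uː].
/d/ — between /u/ and /e/, immediately after a vowel — surfaces as [ð] (rule 2).
/e/ meets the environment for rule 1 (before a voiced consonant) → [eː].

[iːreːzuːluːðeːm]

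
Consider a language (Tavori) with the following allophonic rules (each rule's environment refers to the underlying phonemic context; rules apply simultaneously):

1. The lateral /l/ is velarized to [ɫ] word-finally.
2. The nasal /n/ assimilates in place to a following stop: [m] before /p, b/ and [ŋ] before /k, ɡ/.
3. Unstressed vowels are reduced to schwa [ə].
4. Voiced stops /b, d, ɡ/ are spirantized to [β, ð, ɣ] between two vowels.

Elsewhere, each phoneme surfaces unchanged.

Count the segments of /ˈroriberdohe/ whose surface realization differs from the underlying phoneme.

5

Segments that undergo a rule: /i/ → [ə] (rule 3); /b/ → [β] (rule 4); /e/ → [ə] (rule 3); /o/ → [ə] (rule 3); /e/ → [ə] (rule 3).
All other segments surface unchanged.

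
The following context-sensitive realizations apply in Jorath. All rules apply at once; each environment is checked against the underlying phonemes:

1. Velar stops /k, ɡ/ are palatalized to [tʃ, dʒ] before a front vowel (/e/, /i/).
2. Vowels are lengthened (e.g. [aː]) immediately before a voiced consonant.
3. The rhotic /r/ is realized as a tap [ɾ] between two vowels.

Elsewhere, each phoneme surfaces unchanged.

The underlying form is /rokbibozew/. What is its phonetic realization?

/r/ (word-initial): rule 3 targets it, but not between two vowels → unchanged [r].
/o/ — between /r/ and /k/; rule 2 does not apply here → [o].
/k/ — between /o/ and /b/; rule 1 does not apply here → [k].
/i/ (between /b/ and /b/): before a voiced consonant, so rule 2 applies → [iː].
/o/ (between /b/ and /z/) occurs before a voiced consonant → [oː] by rule 2.
Rule 2 applies to /e/ (between /z/ and /w/: before a voiced consonant) → [eː].

[rokbiːboːzeːw]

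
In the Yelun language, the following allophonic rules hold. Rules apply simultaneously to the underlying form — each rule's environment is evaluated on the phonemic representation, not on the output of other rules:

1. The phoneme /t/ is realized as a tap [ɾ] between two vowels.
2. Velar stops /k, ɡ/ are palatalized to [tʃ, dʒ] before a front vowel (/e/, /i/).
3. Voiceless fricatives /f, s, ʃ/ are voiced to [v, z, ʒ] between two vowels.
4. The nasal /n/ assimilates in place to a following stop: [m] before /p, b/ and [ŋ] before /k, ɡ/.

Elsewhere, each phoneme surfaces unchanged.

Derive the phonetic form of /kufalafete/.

[kuvalaveɾe]

/k/ (word-initial) is in the target of rule 2 but the environment (before a front vowel) is not met → [k].
/f/ — between /u/ and /a/, between two vowels — surfaces as [v] (rule 3).
/f/ (between /a/ and /e/): between two vowels, so rule 3 applies → [v].
/t/ meets the environment for rule 1 (between two vowels) → [ɾ].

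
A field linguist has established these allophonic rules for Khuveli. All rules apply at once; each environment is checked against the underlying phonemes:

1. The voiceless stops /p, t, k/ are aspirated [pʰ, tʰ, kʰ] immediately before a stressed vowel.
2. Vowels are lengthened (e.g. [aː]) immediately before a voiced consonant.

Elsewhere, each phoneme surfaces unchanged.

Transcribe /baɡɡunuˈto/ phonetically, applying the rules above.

/a/ (between /b/ and /ɡ/): before a voiced consonant, so rule 2 applies → [aː].
/u/ (between /ɡ/ and /n/) occurs before a voiced consonant → [uː] by rule 2.
/u/ (between /n/ and /t/) fails the environment for rule 2, so it stays [u].
/t/ (between /u/ and /o/): immediately before a stressed vowel, so rule 1 applies → [tʰ].
/o/ (word-final): rule 2 targets it, but not before a voiced consonant → unchanged [o].

[baːɡɡuːnuˈtʰo]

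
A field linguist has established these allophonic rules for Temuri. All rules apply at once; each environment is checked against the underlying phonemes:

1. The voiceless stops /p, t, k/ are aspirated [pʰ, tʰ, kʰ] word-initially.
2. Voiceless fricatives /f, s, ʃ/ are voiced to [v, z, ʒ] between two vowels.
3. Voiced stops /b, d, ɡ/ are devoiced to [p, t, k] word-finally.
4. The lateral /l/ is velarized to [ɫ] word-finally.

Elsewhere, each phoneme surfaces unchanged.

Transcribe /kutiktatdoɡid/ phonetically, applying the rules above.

/k/ (word-initial) occurs word-initially → [kʰ] by rule 1.
/u/ stays [u].
/t/ (between /u/ and /i/) fails the environment for rule 1, so it stays [t].
/i/ (between /t/ and /k/) is unaffected → [i].
/k/ (between /i/ and /t/) fails the environment for rule 1, so it stays [k].
/t/ (between /k/ and /a/) fails the environment for rule 1, so it stays [t].
/a/ (between /t/ and /t/): no rule targets it → [a].
/t/ — between /a/ and /d/; rule 1 does not apply here → [t].
/d/ (between /t/ and /o/) fails the environment for rule 3, so it stays [d].
/o/ — not in any rule's target class → [o].
/ɡ/ — between /o/ and /i/; rule 3 does not apply here → [ɡ].
/i/ — not in any rule's target class → [i].
/d/ (word-final): word-finally, so rule 3 applies → [t].

[kʰutiktatdoɡit]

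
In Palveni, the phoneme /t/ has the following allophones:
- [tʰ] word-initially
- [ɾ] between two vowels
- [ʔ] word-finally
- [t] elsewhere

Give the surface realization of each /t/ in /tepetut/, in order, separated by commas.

Occurrence 1 (position 1): word-initially → [tʰ].
Occurrence 2 (position 5): between two vowels → [ɾ].
Occurrence 3 (position 7): word-finally → [ʔ].

[tʰ], [ɾ], [ʔ]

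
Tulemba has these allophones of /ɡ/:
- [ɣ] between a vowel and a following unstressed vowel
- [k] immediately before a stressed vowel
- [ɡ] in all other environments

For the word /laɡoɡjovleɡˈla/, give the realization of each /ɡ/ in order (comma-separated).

Occurrence 1 (position 3): between a vowel and a following unstressed vowel → [ɣ].
Occurrence 2 (position 5): no conditioning environment matches → elsewhere allophone [ɡ].
Occurrence 3 (position 11): no conditioning environment matches → elsewhere allophone [ɡ].

[ɣ], [ɡ], [ɡ]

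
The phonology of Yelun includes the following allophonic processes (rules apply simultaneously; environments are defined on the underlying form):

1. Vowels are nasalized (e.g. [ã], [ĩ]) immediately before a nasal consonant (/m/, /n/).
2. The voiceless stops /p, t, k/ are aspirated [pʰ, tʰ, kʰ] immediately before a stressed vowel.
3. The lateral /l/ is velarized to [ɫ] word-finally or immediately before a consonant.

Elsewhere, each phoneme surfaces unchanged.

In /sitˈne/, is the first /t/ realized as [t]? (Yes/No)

/t/ (between /i/ and /n/) fails the environment for rule 2, so it stays [t].
The actual realization is [t], which matches [t].

Yes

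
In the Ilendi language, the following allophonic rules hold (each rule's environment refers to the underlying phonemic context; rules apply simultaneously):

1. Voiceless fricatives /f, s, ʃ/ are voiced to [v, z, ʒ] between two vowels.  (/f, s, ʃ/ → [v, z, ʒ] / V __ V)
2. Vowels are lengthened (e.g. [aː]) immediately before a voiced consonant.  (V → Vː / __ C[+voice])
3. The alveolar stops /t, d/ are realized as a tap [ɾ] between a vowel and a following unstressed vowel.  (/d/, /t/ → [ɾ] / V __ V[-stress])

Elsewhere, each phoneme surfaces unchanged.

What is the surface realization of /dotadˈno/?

[doɾaːdˈno]

/d/ (word-initial) is in the target of rule 3 but the environment (between a vowel and a following unstressed vowel) is not met → [d].
/o/ — between /d/ and /t/; rule 2 does not apply here → [o].
Rule 3 applies to /t/ (between /o/ and /a/: between a vowel and a following unstressed vowel) → [ɾ].
/a/ — between /t/ and /d/, before a voiced consonant — surfaces as [aː] (rule 2).
/d/ (between /a/ and /n/): rule 3 targets it, but not between a vowel and a following unstressed vowel → unchanged [d].
/n/ — not in any rule's target class → [n].
/o/ (word-final): rule 2 targets it, but not before a voiced consonant → unchanged [o].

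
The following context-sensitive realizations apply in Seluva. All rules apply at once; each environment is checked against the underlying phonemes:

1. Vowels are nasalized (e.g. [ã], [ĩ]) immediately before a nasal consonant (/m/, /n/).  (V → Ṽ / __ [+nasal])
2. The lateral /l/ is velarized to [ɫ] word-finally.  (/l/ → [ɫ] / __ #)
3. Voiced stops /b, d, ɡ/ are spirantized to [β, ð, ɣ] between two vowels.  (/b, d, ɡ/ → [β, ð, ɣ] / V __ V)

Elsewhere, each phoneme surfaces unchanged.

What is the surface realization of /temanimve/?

[tẽmãnĩmve]

/t/ (word-initial) is unaffected → [t].
/e/ meets the environment for rule 1 (before a nasal consonant) → [ẽ].
/m/ — not in any rule's target class → [m].
/a/ — between /m/ and /n/, before a nasal consonant — surfaces as [ã] (rule 1).
/n/ (between /a/ and /i/): no rule targets it → [n].
/i/ meets the environment for rule 1 (before a nasal consonant) → [ĩ].
/m/ — not in any rule's target class → [m].
/v/ — not in any rule's target class → [v].
/e/ (word-final): rule 1 targets it, but not before a nasal consonant → unchanged [e].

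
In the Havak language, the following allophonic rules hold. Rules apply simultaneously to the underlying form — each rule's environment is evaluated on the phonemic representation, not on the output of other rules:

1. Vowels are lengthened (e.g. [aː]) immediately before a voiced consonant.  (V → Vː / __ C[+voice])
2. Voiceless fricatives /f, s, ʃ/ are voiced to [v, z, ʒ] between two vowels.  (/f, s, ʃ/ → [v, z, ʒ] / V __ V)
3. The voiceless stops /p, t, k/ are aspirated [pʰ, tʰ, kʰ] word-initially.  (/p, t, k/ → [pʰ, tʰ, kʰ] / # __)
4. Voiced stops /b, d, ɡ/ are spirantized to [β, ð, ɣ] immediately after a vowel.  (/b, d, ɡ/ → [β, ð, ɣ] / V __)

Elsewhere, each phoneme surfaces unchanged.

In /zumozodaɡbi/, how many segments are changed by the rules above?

6

Segments that undergo a rule: /u/ → [uː] (rule 1); /o/ → [oː] (rule 1); /o/ → [oː] (rule 1); /d/ → [ð] (rule 4); /a/ → [aː] (rule 1); /ɡ/ → [ɣ] (rule 4).
All other segments surface unchanged.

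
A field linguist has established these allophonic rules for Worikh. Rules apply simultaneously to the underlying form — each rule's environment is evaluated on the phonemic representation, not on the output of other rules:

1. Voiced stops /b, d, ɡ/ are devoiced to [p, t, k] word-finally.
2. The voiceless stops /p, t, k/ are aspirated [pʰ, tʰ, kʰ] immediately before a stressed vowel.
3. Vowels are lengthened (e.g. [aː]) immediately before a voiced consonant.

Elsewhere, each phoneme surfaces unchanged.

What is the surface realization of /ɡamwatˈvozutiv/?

[ɡaːmwatˈvoːzutiːv]

/ɡ/ (word-initial): rule 1 targets it, but not word-finally → unchanged [ɡ].
/a/ (between /ɡ/ and /m/): before a voiced consonant, so rule 3 applies → [aː].
/m/ — not in any rule's target class → [m].
/w/ (between /m/ and /a/) is unaffected → [w].
/a/ — between /w/ and /t/; rule 3 does not apply here → [a].
/t/ (between /a/ and /v/) fails the environment for rule 2, so it stays [t].
/v/ — not in any rule's target class → [v].
Rule 3 applies to /o/ (between /v/ and /z/: before a voiced consonant) → [oː].
/z/ (between /o/ and /u/) is unaffected → [z].
/u/ (between /z/ and /t/) is in the target of rule 3 but the environment (before a voiced consonant) is not met → [u].
/t/ (between /u/ and /i/) fails the environment for rule 2, so it stays [t].
/i/ — between /t/ and /v/, before a voiced consonant — surfaces as [iː] (rule 3).
/v/ (word-final) is unaffected → [v].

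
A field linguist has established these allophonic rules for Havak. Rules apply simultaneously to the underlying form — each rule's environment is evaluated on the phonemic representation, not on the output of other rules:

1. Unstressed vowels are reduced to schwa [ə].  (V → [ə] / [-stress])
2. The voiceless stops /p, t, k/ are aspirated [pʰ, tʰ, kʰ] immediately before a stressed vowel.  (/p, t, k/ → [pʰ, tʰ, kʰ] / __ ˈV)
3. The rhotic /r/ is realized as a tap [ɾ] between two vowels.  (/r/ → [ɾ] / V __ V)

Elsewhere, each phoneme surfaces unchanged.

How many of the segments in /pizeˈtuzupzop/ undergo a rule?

5

Segments that undergo a rule: /i/ → [ə] (rule 1); /e/ → [ə] (rule 1); /t/ → [tʰ] (rule 2); /u/ → [ə] (rule 1); /o/ → [ə] (rule 1).
All other segments surface unchanged.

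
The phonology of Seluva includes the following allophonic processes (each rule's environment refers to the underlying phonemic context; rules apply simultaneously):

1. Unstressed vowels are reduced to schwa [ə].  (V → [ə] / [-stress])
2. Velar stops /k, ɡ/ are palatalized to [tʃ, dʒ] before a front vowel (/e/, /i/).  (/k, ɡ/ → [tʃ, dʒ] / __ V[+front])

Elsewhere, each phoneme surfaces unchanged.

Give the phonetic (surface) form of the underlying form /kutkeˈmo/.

[kəttʃəˈmo]

/k/ (word-initial): rule 2 targets it, but not before a front vowel → unchanged [k].
/u/ (between /k/ and /t/): in an unstressed syllable, so rule 1 applies → [ə].
/t/ — not in any rule's target class → [t].
/k/ (between /t/ and /e/): before a front vowel, so rule 2 applies → [tʃ].
/e/ — between /k/ and /m/, in an unstressed syllable — surfaces as [ə] (rule 1).
/m/ — not in any rule's target class → [m].
/o/ (word-final) is in the target of rule 1 but the environment (in an unstressed syllable) is not met → [o].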